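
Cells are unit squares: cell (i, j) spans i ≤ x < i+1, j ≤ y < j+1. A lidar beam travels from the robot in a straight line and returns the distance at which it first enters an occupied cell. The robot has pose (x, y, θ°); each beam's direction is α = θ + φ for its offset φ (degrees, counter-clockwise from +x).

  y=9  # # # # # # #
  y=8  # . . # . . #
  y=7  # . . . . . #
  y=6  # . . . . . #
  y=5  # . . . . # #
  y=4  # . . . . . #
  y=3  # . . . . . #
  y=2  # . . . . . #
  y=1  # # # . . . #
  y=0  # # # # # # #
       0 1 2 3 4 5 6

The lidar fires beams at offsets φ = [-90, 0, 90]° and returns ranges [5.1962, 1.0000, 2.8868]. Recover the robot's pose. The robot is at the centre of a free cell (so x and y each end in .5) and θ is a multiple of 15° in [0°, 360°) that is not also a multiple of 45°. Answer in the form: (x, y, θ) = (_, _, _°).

(x, y, θ) = (4.5, 6.5, 330°)

Enumerate (i+0.5, j+0.5, θ) over the 36 free cells and 16 admissible headings. For each, cast all 3 beams and compare to the given ranges.
  (1.5, 8.5, 15°): beam 1 = 7.7646 ≠ 5.1962 ✗
  (1.5, 4.5, 330°): beam 1 = 1.0000 ≠ 5.1962 ✗
  (3.5, 6.5, 105°): beam 1 = 2.5882 ≠ 5.1962 ✗
  (5.5, 3.5, 195°): beam 1 = 1.5529 ≠ 5.1962 ✗
  …
  (4.5, 6.5, 330°): r_1=5.1962, r_2=1.0000, r_3=2.8868 — all match ✓
Only this pose fits every beam.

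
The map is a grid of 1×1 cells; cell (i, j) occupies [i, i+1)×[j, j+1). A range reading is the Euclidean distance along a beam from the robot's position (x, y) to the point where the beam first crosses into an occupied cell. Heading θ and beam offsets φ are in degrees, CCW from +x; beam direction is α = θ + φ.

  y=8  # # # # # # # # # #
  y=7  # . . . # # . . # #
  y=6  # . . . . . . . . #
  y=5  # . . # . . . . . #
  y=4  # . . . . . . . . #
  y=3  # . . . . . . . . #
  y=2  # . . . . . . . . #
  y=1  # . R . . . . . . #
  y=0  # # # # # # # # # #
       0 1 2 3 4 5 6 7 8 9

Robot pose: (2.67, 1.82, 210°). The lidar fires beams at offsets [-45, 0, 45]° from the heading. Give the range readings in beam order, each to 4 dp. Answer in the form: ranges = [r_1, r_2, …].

ranges = [1.7289, 1.6400, 0.8489]

beam 1: φ=-45°, α=165°
  d=(-0.9659,0.2588)  start (2,1)  tX=0.6936 tY=0.6955  stride 1/|dx|=1.0353 1/|dy|=3.8637
    cross x-line → (1,1), t=0.6936
    cross y-line → (1,2), t=0.6955
    cross x-line → (0,2), t=1.7289 (wall)
  → r_1 = 1.7289
beam 2: φ=0°, α=210°
  d=(-0.8660,-0.5000)  start (2,1)  tX=0.7736 tY=1.6400  stride 1/|dx|=1.1547 1/|dy|=2.0000
    cross x-line → (1,1), t=0.7736
    cross y-line → (1,0), t=1.6400 (wall)
  → r_2 = 1.6400
beam 3: φ=45°, α=255°
  d=(-0.2588,-0.9659)  start (2,1)  tX=2.5887 tY=0.8489  stride 1/|dx|=3.8637 1/|dy|=1.0353
    cross y-line → (2,0), t=0.8489 (wall)
  → r_3 = 0.8489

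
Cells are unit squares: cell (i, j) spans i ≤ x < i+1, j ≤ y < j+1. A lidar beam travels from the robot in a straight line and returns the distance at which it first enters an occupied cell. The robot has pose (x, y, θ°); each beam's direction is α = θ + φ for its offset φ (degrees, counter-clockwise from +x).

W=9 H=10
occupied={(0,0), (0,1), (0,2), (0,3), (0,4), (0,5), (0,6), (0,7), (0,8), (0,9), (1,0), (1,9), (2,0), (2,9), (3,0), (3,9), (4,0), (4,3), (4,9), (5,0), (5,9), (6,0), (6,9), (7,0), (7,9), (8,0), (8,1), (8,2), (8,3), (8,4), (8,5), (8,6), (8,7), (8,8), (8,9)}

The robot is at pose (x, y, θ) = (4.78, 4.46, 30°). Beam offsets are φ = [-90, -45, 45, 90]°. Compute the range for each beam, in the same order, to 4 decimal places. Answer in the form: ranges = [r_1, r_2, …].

beam 1: φ=-90°, α=300°
  direction (0.5000, -0.8660); cell (4,4); t to first gridline: x 0.4400, y 0.5312 (then +2.0000 / +1.1547)
    (5,4) via x @ 0.4400
    (5,3) via y @ 0.5312
    (5,2) via y @ 1.6859
    (6,2) via x @ 2.4400
    (6,1) via y @ 2.8406
    (6,0) via y @ 3.9953  # hit
  → r_1 = 3.9953
beam 2: φ=-45°, α=345°
  direction (0.9659, -0.2588); cell (4,4); t to first gridline: x 0.2278, y 1.7773 (then +1.0353 / +3.8637)
    (5,4) via x @ 0.2278
    (6,4) via x @ 1.2630
    (6,3) via y @ 1.7773
    (7,3) via x @ 2.2983
    (8,3) via x @ 3.3336  # hit
  → r_2 = 3.3336
beam 3: φ=45°, α=75°
  direction (0.2588, 0.9659); cell (4,4); t to first gridline: x 0.8500, y 0.5590 (then +3.8637 / +1.0353)
    (4,5) via y @ 0.5590
    (5,5) via x @ 0.8500
    (5,6) via y @ 1.5943
    (5,7) via y @ 2.6296
    (5,8) via y @ 3.6649
    (5,9) via y @ 4.7002  # hit
  → r_3 = 4.7002
beam 4: φ=90°, α=120°
  direction (-0.5000, 0.8660); cell (4,4); t to first gridline: x 1.5600, y 0.6235 (then +2.0000 / +1.1547)
    (4,5) via y @ 0.6235
    (3,5) via x @ 1.5600
    (3,6) via y @ 1.7782
    (3,7) via y @ 2.9329
    (2,7) via x @ 3.5600
    (2,8) via y @ 4.0876
    (2,9) via y @ 5.2423  # hit
  → r_4 = 5.2423

ranges = [3.9953, 3.3336, 4.7002, 5.2423]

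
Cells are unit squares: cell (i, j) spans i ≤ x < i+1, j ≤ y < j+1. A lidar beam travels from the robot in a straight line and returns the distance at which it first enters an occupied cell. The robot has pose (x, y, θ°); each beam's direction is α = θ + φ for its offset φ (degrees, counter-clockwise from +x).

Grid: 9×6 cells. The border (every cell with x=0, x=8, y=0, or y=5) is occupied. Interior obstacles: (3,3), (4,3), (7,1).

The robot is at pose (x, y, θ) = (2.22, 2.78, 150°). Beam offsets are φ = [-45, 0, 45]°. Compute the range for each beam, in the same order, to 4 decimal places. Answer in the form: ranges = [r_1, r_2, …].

ranges = [2.2983, 1.4087, 1.2630]

beam 1: φ=-45°, α=105°
  direction (-0.2588, 0.9659); cell (2,2); t to first gridline: x 0.8500, y 0.2278 (then +3.8637 / +1.0353)
    (2,3) via y @ 0.2278
    (1,3) via x @ 0.8500
    (1,4) via y @ 1.2630
    (1,5) via y @ 2.2983  # hit
  → r_1 = 2.2983
beam 2: φ=0°, α=150°
  direction (-0.8660, 0.5000); cell (2,2); t to first gridline: x 0.2540, y 0.4400 (then +1.1547 / +2.0000)
    (1,2) via x @ 0.2540
    (1,3) via y @ 0.4400
    (0,3) via x @ 1.4087  # hit
  → r_2 = 1.4087
beam 3: φ=45°, α=195°
  direction (-0.9659, -0.2588); cell (2,2); t to first gridline: x 0.2278, y 3.0137 (then +1.0353 / +3.8637)
    (1,2) via x @ 0.2278
    (0,2) via x @ 1.2630  # hit
  → r_3 = 1.2630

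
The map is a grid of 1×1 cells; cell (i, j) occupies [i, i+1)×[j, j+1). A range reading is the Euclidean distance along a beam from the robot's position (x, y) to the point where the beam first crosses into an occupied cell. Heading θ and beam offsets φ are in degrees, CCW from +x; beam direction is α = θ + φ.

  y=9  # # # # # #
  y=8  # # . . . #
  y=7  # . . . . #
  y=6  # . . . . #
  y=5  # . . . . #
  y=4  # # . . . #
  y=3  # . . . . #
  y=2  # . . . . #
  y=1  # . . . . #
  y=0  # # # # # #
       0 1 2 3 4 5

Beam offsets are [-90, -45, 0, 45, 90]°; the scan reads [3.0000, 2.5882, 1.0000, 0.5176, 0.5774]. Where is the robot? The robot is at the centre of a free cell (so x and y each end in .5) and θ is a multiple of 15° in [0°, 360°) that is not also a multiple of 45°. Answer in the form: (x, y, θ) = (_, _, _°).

(x, y, θ) = (3.5, 1.5, 210°)

Enumerate (i+0.5, j+0.5, θ) over the 30 free cells and 16 admissible headings. For each, cast all 5 beams and compare to the given ranges.
  (1.5, 3.5, 240°): beam 1 = 0.5774 ≠ 3.0000 ✗
  (4.5, 7.5, 255°): beam 1 = 2.5882 ≠ 3.0000 ✗
  (3.5, 6.5, 165°): beam 1 = 2.5882 ≠ 3.0000 ✗
  (4.5, 6.5, 345°): beam 1 = 5.6940 ≠ 3.0000 ✗
  (2.5, 6.5, 60°): beam 1 = 2.8868 ≠ 3.0000 ✗
  …
  (3.5, 1.5, 210°): r_1=3.0000, r_2=2.5882, r_3=1.0000, r_4=0.5176, r_5=0.5774 — all match ✓
Unique over the lattice → pose = (3.5, 1.5, 210°).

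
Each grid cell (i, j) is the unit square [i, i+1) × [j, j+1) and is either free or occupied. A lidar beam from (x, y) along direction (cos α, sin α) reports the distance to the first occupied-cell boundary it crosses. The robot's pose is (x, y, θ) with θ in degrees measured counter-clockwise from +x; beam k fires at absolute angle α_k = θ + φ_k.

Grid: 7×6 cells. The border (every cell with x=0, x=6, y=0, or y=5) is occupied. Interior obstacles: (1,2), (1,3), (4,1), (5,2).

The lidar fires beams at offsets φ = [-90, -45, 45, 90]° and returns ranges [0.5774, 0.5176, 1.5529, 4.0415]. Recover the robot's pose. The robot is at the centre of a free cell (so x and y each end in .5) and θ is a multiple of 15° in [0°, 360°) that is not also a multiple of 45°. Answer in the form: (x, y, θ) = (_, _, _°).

The pose lattice has 16·16 = 256 candidates. Test each by forward raycasting.
  (1.5, 1.5, 15°): beam 1 = 0.5176 ≠ 0.5774 ✗
  (2.5, 1.5, 75°): beam 1 = 1.5529 ≠ 0.5774 ✗
  (5.5, 3.5, 60°): beam 4 = 3.0000 ≠ 4.0415 ✗
  (5.5, 3.5, 285°): beam 1 = 3.6235 ≠ 0.5774 ✗
  …
  (2.5, 1.5, 330°): r_1=0.5774, r_2=0.5176, r_3=1.5529, r_4=4.0415 — all match ✓
Unique over the lattice → pose = (2.5, 1.5, 330°).

(x, y, θ) = (2.5, 1.5, 330°)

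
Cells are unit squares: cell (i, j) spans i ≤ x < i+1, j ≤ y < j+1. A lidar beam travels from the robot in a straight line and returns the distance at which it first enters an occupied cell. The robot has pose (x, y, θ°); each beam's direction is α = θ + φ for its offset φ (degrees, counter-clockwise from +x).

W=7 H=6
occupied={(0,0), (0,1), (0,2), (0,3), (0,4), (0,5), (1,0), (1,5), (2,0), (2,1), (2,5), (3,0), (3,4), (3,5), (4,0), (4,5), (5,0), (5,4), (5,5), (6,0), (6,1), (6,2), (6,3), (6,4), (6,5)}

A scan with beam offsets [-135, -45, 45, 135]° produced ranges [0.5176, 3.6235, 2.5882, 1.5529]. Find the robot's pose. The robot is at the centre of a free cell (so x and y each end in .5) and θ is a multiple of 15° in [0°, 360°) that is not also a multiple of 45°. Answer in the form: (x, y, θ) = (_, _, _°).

(x, y, θ) = (2.5, 2.5, 60°)

Enumerate (i+0.5, j+0.5, θ) over the 17 free cells and 16 admissible headings. For each, cast all 4 beams and compare to the given ranges.
  (1.5, 2.5, 15°): beam 1 = 1.0000 ≠ 0.5176 ✗
  (4.5, 3.5, 105°): beam 1 = 1.7321 ≠ 0.5176 ✗
  (4.5, 1.5, 165°): beam 1 = 1.7321 ≠ 0.5176 ✗
  …
  (2.5, 2.5, 60°): r_1=0.5176, r_2=3.6235, r_3=2.5882, r_4=1.5529 — all match ✓
No second candidate reproduces the full scan.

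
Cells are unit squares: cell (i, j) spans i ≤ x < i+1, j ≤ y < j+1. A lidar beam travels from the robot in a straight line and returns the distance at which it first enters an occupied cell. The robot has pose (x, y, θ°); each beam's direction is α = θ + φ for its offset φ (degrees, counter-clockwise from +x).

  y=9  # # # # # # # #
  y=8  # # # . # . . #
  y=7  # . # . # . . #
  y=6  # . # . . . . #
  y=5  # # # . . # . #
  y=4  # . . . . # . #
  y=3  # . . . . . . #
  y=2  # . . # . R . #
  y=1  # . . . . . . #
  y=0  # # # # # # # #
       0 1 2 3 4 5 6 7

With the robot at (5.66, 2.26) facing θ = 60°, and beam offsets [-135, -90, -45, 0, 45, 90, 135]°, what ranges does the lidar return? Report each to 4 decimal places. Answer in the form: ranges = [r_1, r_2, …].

ranges = [1.3044, 1.5473, 1.3873, 2.6800, 1.8014, 5.3809, 4.8244]

beam 1: φ=-135°, α=285°
  direction (0.2588, -0.9659); cell (5,2); t to first gridline: x 1.3137, y 0.2692 (then +3.8637 / +1.0353)
    (5,1) via y @ 0.2692
    (5,0) via y @ 1.3044  # hit
  → r_1 = 1.3044
beam 2: φ=-90°, α=330°
  direction (0.8660, -0.5000); cell (5,2); t to first gridline: x 0.3926, y 0.5200 (then +1.1547 / +2.0000)
    (6,2) via x @ 0.3926
    (6,1) via y @ 0.5200
    (7,1) via x @ 1.5473  # hit
  → r_2 = 1.5473
beam 3: φ=-45°, α=15°
  direction (0.9659, 0.2588); cell (5,2); t to first gridline: x 0.3520, y 2.8591 (then +1.0353 / +3.8637)
    (6,2) via x @ 0.3520
    (7,2) via x @ 1.3873  # hit
  → r_3 = 1.3873
beam 4: φ=0°, α=60°
  direction (0.5000, 0.8660); cell (5,2); t to first gridline: x 0.6800, y 0.8545 (then +2.0000 / +1.1547)
    (6,2) via x @ 0.6800
    (6,3) via y @ 0.8545
    (6,4) via y @ 2.0092
    (7,4) via x @ 2.6800  # hit
  → r_4 = 2.6800
beam 5: φ=45°, α=105°
  direction (-0.2588, 0.9659); cell (5,2); t to first gridline: x 2.5500, y 0.7661 (then +3.8637 / +1.0353)
    (5,3) via y @ 0.7661
    (5,4) via y @ 1.8014  # hit
  → r_5 = 1.8014
beam 6: φ=90°, α=150°
  direction (-0.8660, 0.5000); cell (5,2); t to first gridline: x 0.7621, y 1.4800 (then +1.1547 / +2.0000)
    (4,2) via x @ 0.7621
    (4,3) via y @ 1.4800
    (3,3) via x @ 1.9168
    (2,3) via x @ 3.0715
    (2,4) via y @ 3.4800
    (1,4) via x @ 4.2262
    (0,4) via x @ 5.3809  # hit
  → r_6 = 5.3809
beam 7: φ=135°, α=195°
  direction (-0.9659, -0.2588); cell (5,2); t to first gridline: x 0.6833, y 1.0046 (then +1.0353 / +3.8637)
    (4,2) via x @ 0.6833
    (4,1) via y @ 1.0046
    (3,1) via x @ 1.7186
    (2,1) via x @ 2.7538
    (1,1) via x @ 3.7891
    (0,1) via x @ 4.8244  # hit
  → r_7 = 4.8244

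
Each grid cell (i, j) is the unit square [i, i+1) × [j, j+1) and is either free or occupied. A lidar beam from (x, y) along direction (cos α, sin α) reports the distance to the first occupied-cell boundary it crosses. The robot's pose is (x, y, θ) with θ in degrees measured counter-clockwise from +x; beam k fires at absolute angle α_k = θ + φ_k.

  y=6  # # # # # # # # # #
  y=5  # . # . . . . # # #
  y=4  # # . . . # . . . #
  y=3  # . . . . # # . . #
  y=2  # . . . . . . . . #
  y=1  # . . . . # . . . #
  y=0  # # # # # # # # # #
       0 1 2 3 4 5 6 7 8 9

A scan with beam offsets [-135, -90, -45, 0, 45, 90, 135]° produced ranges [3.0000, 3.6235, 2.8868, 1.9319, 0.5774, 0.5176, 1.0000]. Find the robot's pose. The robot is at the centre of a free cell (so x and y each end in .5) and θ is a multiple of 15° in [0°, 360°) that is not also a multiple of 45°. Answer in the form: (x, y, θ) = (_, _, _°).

(x, y, θ) = (3.5, 1.5, 195°)

The pose lattice has 32·16 = 512 candidates. Test each by forward raycasting.
  (2.5, 3.5, 30°): beam 1 = 2.5882 ≠ 3.0000 ✗
  (4.5, 3.5, 195°): beam 1 = 1.0000 ≠ 3.0000 ✗
  (3.5, 5.5, 195°): beam 1 = 0.5774 ≠ 3.0000 ✗
  (8.5, 4.5, 75°): beam 1 = 1.0000 ≠ 3.0000 ✗
  (8.5, 4.5, 240°): beam 1 = 0.5176 ≠ 3.0000 ✗
  …
  (3.5, 1.5, 195°): r_1=3.0000, r_2=3.6235, r_3=2.8868, r_4=1.9319, r_5=0.5774, r_6=0.5176, r_7=1.0000 — all match ✓
Only this pose fits every beam.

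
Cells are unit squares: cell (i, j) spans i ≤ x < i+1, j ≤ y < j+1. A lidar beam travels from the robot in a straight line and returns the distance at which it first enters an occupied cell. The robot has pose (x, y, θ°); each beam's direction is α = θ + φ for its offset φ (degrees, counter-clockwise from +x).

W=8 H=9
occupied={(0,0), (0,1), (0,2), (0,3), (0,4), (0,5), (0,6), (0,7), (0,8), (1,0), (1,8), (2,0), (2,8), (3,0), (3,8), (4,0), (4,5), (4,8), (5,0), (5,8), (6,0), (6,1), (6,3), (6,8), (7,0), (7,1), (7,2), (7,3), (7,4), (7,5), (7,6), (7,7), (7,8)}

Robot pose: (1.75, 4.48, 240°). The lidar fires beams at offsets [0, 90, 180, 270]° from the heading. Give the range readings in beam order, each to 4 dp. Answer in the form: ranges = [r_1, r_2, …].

beam 1: φ=0°, α=240°
  direction (-0.5000, -0.8660); cell (1,4); t to first gridline: x 1.5000, y 0.5543 (then +2.0000 / +1.1547)
    (1,3) via y @ 0.5543
    (0,3) via x @ 1.5000  # hit
  → r_1 = 1.5000
beam 2: φ=90°, α=330°
  direction (0.8660, -0.5000); cell (1,4); t to first gridline: x 0.2887, y 0.9600 (then +1.1547 / +2.0000)
    (2,4) via x @ 0.2887
    (2,3) via y @ 0.9600
    (3,3) via x @ 1.4434
    (4,3) via x @ 2.5981
    (4,2) via y @ 2.9600
    (5,2) via x @ 3.7528
    (6,2) via x @ 4.9075
    (6,1) via y @ 4.9600  # hit
  → r_2 = 4.9600
beam 3: φ=180°, α=60°
  direction (0.5000, 0.8660); cell (1,4); t to first gridline: x 0.5000, y 0.6004 (then +2.0000 / +1.1547)
    (2,4) via x @ 0.5000
    (2,5) via y @ 0.6004
    (2,6) via y @ 1.7551
    (3,6) via x @ 2.5000
    (3,7) via y @ 2.9098
    (3,8) via y @ 4.0645  # hit
  → r_3 = 4.0645
beam 4: φ=270°, α=150°
  direction (-0.8660, 0.5000); cell (1,4); t to first gridline: x 0.8660, y 1.0400 (then +1.1547 / +2.0000)
    (0,4) via x @ 0.8660  # hit
  → r_4 = 0.8660

ranges = [1.5000, 4.9600, 4.0645, 0.8660]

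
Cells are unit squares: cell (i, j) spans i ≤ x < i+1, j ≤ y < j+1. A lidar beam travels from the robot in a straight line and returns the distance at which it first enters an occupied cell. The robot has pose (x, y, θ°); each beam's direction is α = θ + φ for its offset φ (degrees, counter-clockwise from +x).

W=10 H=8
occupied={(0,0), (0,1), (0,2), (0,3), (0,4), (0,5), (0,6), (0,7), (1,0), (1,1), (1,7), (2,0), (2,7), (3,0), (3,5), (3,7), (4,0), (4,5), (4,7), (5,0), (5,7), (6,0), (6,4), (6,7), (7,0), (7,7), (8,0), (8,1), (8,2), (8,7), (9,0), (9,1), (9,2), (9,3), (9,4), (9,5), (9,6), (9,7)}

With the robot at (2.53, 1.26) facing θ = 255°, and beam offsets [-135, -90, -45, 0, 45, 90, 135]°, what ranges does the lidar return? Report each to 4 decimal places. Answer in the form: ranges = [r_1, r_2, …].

ranges = [3.0600, 0.5487, 0.5200, 0.2692, 0.3002, 1.0046, 7.4709]

beam 1: φ=-135°, α=120°
  direction (-0.5000, 0.8660); cell (2,1); t to first gridline: x 1.0600, y 0.8545 (then +2.0000 / +1.1547)
    (2,2) via y @ 0.8545
    (1,2) via x @ 1.0600
    (1,3) via y @ 2.0092
    (0,3) via x @ 3.0600  # hit
  → r_1 = 3.0600
beam 2: φ=-90°, α=165°
  direction (-0.9659, 0.2588); cell (2,1); t to first gridline: x 0.5487, y 2.8591 (then +1.0353 / +3.8637)
    (1,1) via x @ 0.5487  # hit
  → r_2 = 0.5487
beam 3: φ=-45°, α=210°
  direction (-0.8660, -0.5000); cell (2,1); t to first gridline: x 0.6120, y 0.5200 (then +1.1547 / +2.0000)
    (2,0) via y @ 0.5200  # hit
  → r_3 = 0.5200
beam 4: φ=0°, α=255°
  direction (-0.2588, -0.9659); cell (2,1); t to first gridline: x 2.0478, y 0.2692 (then +3.8637 / +1.0353)
    (2,0) via y @ 0.2692  # hit
  → r_4 = 0.2692
beam 5: φ=45°, α=300°
  direction (0.5000, -0.8660); cell (2,1); t to first gridline: x 0.9400, y 0.3002 (then +2.0000 / +1.1547)
    (2,0) via y @ 0.3002  # hit
  → r_5 = 0.3002
beam 6: φ=90°, α=345°
  direction (0.9659, -0.2588); cell (2,1); t to first gridline: x 0.4866, y 1.0046 (then +1.0353 / +3.8637)
    (3,1) via x @ 0.4866
    (3,0) via y @ 1.0046  # hit
  → r_6 = 1.0046
beam 7: φ=135°, α=30°
  direction (0.8660, 0.5000); cell (2,1); t to first gridline: x 0.5427, y 1.4800 (then +1.1547 / +2.0000)
    (3,1) via x @ 0.5427
    (3,2) via y @ 1.4800
    (4,2) via x @ 1.6974
    (5,2) via x @ 2.8521
    (5,3) via y @ 3.4800
    (6,3) via x @ 4.0068
    (7,3) via x @ 5.1615
    (7,4) via y @ 5.4800
    (8,4) via x @ 6.3162
    (9,4) via x @ 7.4709  # hit
  → r_7 = 7.4709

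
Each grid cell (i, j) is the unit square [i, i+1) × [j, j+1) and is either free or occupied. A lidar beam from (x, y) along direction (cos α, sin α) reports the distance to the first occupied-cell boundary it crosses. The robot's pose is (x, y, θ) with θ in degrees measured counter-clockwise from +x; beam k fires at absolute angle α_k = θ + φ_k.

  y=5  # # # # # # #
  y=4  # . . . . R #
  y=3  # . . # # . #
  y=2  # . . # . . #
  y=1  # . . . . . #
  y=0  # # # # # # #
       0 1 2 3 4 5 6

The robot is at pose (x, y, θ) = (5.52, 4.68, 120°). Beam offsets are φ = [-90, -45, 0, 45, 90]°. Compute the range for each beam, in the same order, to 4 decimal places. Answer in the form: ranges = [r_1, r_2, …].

ranges = [0.5543, 0.3313, 0.3695, 1.2364, 1.3600]

beam 1: φ=-90°, α=30°
  d=(0.8660,0.5000)  start (5,4)  tX=0.5543 tY=0.6400  stride 1/|dx|=1.1547 1/|dy|=2.0000
    cross x-line → (6,4), t=0.5543 (wall)
  → r_1 = 0.5543
beam 2: φ=-45°, α=75°
  d=(0.2588,0.9659)  start (5,4)  tX=1.8546 tY=0.3313  stride 1/|dx|=3.8637 1/|dy|=1.0353
    cross y-line → (5,5), t=0.3313 (wall)
  → r_2 = 0.3313
beam 3: φ=0°, α=120°
  d=(-0.5000,0.8660)  start (5,4)  tX=1.0400 tY=0.3695  stride 1/|dx|=2.0000 1/|dy|=1.1547
    cross y-line → (5,5), t=0.3695 (wall)
  → r_3 = 0.3695
beam 4: φ=45°, α=165°
  d=(-0.9659,0.2588)  start (5,4)  tX=0.5383 tY=1.2364  stride 1/|dx|=1.0353 1/|dy|=3.8637
    cross x-line → (4,4), t=0.5383
    cross y-line → (4,5), t=1.2364 (wall)
  → r_4 = 1.2364
beam 5: φ=90°, α=210°
  d=(-0.8660,-0.5000)  start (5,4)  tX=0.6004 tY=1.3600  stride 1/|dx|=1.1547 1/|dy|=2.0000
    cross x-line → (4,4), t=0.6004
    cross y-line → (4,3), t=1.3600 (wall)
  → r_5 = 1.3600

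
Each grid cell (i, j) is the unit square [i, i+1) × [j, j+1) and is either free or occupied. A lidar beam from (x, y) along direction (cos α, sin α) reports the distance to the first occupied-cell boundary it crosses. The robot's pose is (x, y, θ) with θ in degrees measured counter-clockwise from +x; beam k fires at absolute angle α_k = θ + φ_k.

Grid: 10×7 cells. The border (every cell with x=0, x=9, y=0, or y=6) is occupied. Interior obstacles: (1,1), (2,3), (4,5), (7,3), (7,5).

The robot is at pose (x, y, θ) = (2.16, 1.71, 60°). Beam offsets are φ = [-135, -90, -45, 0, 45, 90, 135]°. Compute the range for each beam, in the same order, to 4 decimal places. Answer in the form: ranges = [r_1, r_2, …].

beam 1: φ=-135°, α=285°
  direction (0.2588, -0.9659); cell (2,1); t to first gridline: x 3.2455, y 0.7350 (then +3.8637 / +1.0353)
    (2,0) via y @ 0.7350  # hit
  → r_1 = 0.7350
beam 2: φ=-90°, α=330°
  direction (0.8660, -0.5000); cell (2,1); t to first gridline: x 0.9699, y 1.4200 (then +1.1547 / +2.0000)
    (3,1) via x @ 0.9699
    (3,0) via y @ 1.4200  # hit
  → r_2 = 1.4200
beam 3: φ=-45°, α=15°
  direction (0.9659, 0.2588); cell (2,1); t to first gridline: x 0.8696, y 1.1205 (then +1.0353 / +3.8637)
    (3,1) via x @ 0.8696
    (3,2) via y @ 1.1205
    (4,2) via x @ 1.9049
    (5,2) via x @ 2.9402
    (6,2) via x @ 3.9755
    (6,3) via y @ 4.9842
    (7,3) via x @ 5.0107  # hit
  → r_3 = 5.0107
beam 4: φ=0°, α=60°
  direction (0.5000, 0.8660); cell (2,1); t to first gridline: x 1.6800, y 0.3349 (then +2.0000 / +1.1547)
    (2,2) via y @ 0.3349
    (2,3) via y @ 1.4896  # hit
  → r_4 = 1.4896
beam 5: φ=45°, α=105°
  direction (-0.2588, 0.9659); cell (2,1); t to first gridline: x 0.6182, y 0.3002 (then +3.8637 / +1.0353)
    (2,2) via y @ 0.3002
    (1,2) via x @ 0.6182
    (1,3) via y @ 1.3355
    (1,4) via y @ 2.3708
    (1,5) via y @ 3.4061
    (1,6) via y @ 4.4413  # hit
  → r_5 = 4.4413
beam 6: φ=90°, α=150°
  direction (-0.8660, 0.5000); cell (2,1); t to first gridline: x 0.1848, y 0.5800 (then +1.1547 / +2.0000)
    (1,1) via x @ 0.1848  # hit
  → r_6 = 0.1848
beam 7: φ=135°, α=195°
  direction (-0.9659, -0.2588); cell (2,1); t to first gridline: x 0.1656, y 2.7432 (then +1.0353 / +3.8637)
    (1,1) via x @ 0.1656  # hit
  → r_7 = 0.1656

ranges = [0.7350, 1.4200, 5.0107, 1.4896, 4.4413, 0.1848, 0.1656]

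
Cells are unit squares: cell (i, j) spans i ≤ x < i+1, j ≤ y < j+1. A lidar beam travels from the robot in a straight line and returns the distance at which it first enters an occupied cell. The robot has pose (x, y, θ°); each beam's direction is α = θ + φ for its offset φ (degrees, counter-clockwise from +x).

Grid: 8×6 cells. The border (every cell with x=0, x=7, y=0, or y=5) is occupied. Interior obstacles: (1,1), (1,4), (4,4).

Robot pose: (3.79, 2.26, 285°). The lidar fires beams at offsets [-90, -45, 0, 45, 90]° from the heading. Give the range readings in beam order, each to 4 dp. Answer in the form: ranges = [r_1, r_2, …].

ranges = [1.8531, 1.4549, 1.3044, 2.5200, 3.3232]

beam 1: φ=-90°, α=195°
  direction (-0.9659, -0.2588); cell (3,2); t to first gridline: x 0.8179, y 1.0046 (then +1.0353 / +3.8637)
    (2,2) via x @ 0.8179
    (2,1) via y @ 1.0046
    (1,1) via x @ 1.8531  # hit
  → r_1 = 1.8531
beam 2: φ=-45°, α=240°
  direction (-0.5000, -0.8660); cell (3,2); t to first gridline: x 1.5800, y 0.3002 (then +2.0000 / +1.1547)
    (3,1) via y @ 0.3002
    (3,0) via y @ 1.4549  # hit
  → r_2 = 1.4549
beam 3: φ=0°, α=285°
  direction (0.2588, -0.9659); cell (3,2); t to first gridline: x 0.8114, y 0.2692 (then +3.8637 / +1.0353)
    (3,1) via y @ 0.2692
    (4,1) via x @ 0.8114
    (4,0) via y @ 1.3044  # hit
  → r_3 = 1.3044
beam 4: φ=45°, α=330°
  direction (0.8660, -0.5000); cell (3,2); t to first gridline: x 0.2425, y 0.5200 (then +1.1547 / +2.0000)
    (4,2) via x @ 0.2425
    (4,1) via y @ 0.5200
    (5,1) via x @ 1.3972
    (5,0) via y @ 2.5200  # hit
  → r_4 = 2.5200
beam 5: φ=90°, α=15°
  direction (0.9659, 0.2588); cell (3,2); t to first gridline: x 0.2174, y 2.8591 (then +1.0353 / +3.8637)
    (4,2) via x @ 0.2174
    (5,2) via x @ 1.2527
    (6,2) via x @ 2.2880
    (6,3) via y @ 2.8591
    (7,3) via x @ 3.3232  # hit
  → r_5 = 3.3232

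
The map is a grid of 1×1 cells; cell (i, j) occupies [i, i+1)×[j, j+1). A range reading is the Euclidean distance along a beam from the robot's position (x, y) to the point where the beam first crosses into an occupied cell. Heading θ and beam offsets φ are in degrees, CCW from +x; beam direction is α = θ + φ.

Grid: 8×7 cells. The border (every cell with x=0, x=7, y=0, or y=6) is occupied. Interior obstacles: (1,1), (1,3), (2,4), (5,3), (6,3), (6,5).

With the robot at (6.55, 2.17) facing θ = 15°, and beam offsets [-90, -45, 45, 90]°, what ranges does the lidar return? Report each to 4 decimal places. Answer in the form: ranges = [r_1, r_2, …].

beam 1: φ=-90°, α=285°
  direction (0.2588, -0.9659); cell (6,2); t to first gridline: x 1.7387, y 0.1760 (then +3.8637 / +1.0353)
    (6,1) via y @ 0.1760
    (6,0) via y @ 1.2113  # hit
  → r_1 = 1.2113
beam 2: φ=-45°, α=330°
  direction (0.8660, -0.5000); cell (6,2); t to first gridline: x 0.5196, y 0.3400 (then +1.1547 / +2.0000)
    (6,1) via y @ 0.3400
    (7,1) via x @ 0.5196  # hit
  → r_2 = 0.5196
beam 3: φ=45°, α=60°
  direction (0.5000, 0.8660); cell (6,2); t to first gridline: x 0.9000, y 0.9584 (then +2.0000 / +1.1547)
    (7,2) via x @ 0.9000  # hit
  → r_3 = 0.9000
beam 4: φ=90°, α=105°
  direction (-0.2588, 0.9659); cell (6,2); t to first gridline: x 2.1250, y 0.8593 (then +3.8637 / +1.0353)
    (6,3) via y @ 0.8593  # hit
  → r_4 = 0.8593

ranges = [1.2113, 0.5196, 0.9000, 0.8593]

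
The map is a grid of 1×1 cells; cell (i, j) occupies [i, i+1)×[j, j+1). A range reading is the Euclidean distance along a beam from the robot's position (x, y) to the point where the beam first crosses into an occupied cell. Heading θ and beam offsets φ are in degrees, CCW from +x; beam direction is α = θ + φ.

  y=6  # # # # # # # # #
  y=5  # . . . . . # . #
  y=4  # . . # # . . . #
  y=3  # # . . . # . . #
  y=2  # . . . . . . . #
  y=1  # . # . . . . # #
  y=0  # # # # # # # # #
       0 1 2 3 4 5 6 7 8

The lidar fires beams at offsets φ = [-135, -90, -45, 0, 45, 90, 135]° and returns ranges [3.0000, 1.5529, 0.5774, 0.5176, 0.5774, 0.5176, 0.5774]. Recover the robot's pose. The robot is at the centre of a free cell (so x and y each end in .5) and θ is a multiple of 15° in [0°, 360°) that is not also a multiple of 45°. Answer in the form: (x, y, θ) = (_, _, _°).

(x, y, θ) = (1.5, 1.5, 195°)

Enumerate (i+0.5, j+0.5, θ) over the 28 free cells and 16 admissible headings. For each, cast all 7 beams and compare to the given ranges.
  (2.5, 2.5, 75°): beam 1 = 0.5774 ≠ 3.0000 ✗
  (6.5, 3.5, 330°): beam 1 = 0.5176 ≠ 3.0000 ✗
  (3.5, 3.5, 165°): beam 1 = 1.0000 ≠ 3.0000 ✗
  (6.5, 2.5, 15°): beam 1 = 1.7321 ≠ 3.0000 ✗
  (7.5, 2.5, 300°): beam 1 = 1.9319 ≠ 3.0000 ✗
  …
  (1.5, 1.5, 195°): r_1=3.0000, r_2=1.5529, r_3=0.5774, r_4=0.5176, r_5=0.5774, r_6=0.5176, r_7=0.5774 — all match ✓
Unique over the lattice → pose = (1.5, 1.5, 195°).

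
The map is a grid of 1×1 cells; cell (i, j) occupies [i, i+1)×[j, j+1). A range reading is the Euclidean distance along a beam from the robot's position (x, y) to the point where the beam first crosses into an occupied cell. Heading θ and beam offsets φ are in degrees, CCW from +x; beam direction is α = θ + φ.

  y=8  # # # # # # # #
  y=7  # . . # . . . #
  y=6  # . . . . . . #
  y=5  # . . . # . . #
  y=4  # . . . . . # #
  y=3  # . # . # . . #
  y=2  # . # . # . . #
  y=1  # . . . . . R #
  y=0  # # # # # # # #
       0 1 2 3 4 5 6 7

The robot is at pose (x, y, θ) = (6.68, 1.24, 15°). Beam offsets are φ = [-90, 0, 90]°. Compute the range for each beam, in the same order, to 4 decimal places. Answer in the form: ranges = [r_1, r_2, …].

beam 1: φ=-90°, α=285°
  dir = (cos 285°, sin 285°) = (0.2588, -0.9659); from cell (6,1)
  next x-line at t=1.2364, next y-line at t=0.2485; Δt_x=3.8637, Δt_y=1.0353
    y: enter (6,0) at t=0.2485 ← occupied
  → r_1 = 0.2485
beam 2: φ=0°, α=15°
  dir = (cos 15°, sin 15°) = (0.9659, 0.2588); from cell (6,1)
  next x-line at t=0.3313, next y-line at t=2.9364; Δt_x=1.0353, Δt_y=3.8637
    x: enter (7,1) at t=0.3313 ← occupied
  → r_2 = 0.3313
beam 3: φ=90°, α=105°
  dir = (cos 105°, sin 105°) = (-0.2588, 0.9659); from cell (6,1)
  next x-line at t=2.6273, next y-line at t=0.7868; Δt_x=3.8637, Δt_y=1.0353
    y: enter (6,2) at t=0.7868
    y: enter (6,3) at t=1.8221
    x: enter (5,3) at t=2.6273
    y: enter (5,4) at t=2.8574
    y: enter (5,5) at t=3.8926
    y: enter (5,6) at t=4.9279
    y: enter (5,7) at t=5.9632
    x: enter (4,7) at t=6.4910
    y: enter (4,8) at t=6.9985 ← occupied
  → r_3 = 6.9985

ranges = [0.2485, 0.3313, 6.9985]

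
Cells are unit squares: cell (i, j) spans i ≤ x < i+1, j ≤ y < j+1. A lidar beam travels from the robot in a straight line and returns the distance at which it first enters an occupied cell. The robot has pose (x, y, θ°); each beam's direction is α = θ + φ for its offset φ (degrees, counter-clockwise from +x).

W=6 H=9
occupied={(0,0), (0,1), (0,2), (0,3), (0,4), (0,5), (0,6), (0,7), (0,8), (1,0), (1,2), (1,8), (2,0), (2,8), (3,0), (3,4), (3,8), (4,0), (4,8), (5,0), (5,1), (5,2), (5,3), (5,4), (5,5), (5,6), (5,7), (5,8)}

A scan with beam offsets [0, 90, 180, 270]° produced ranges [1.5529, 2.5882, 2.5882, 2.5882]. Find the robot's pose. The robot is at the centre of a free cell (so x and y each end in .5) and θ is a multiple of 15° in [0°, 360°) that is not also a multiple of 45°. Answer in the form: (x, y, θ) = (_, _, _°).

(x, y, θ) = (2.5, 5.5, 165°)

Enumerate (i+0.5, j+0.5, θ) over the 26 free cells and 16 admissible headings. For each, cast all 4 beams and compare to the given ranges.
  (1.5, 4.5, 285°): beam 2 = 1.5529 ≠ 2.5882 ✗
  (1.5, 4.5, 15°): beam 2 = 1.9319 ≠ 2.5882 ✗
  (1.5, 1.5, 345°): beam 1 = 1.9319 ≠ 1.5529 ✗
  (3.5, 1.5, 165°): beam 1 = 1.9319 ≠ 1.5529 ✗
  …
  (2.5, 5.5, 165°): r_1=1.5529, r_2=2.5882, r_3=2.5882, r_4=2.5882 — all match ✓
Unique over the lattice → pose = (2.5, 5.5, 165°).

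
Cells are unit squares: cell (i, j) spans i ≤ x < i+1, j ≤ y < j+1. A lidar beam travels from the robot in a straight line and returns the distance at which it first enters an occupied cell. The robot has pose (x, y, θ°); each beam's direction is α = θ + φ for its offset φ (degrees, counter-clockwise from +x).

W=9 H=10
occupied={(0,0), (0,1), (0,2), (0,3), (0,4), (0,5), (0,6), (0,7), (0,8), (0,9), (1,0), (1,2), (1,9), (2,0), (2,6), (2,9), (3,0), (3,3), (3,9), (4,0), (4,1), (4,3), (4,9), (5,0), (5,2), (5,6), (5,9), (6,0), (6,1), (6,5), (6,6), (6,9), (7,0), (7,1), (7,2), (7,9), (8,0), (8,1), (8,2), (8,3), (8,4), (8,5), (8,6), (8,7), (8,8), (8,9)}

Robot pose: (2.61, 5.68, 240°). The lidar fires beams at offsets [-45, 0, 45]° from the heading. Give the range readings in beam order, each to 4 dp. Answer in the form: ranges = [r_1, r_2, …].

beam 1: φ=-45°, α=195°
  d=(-0.9659,-0.2588)  start (2,5)  tX=0.6315 tY=2.6273  stride 1/|dx|=1.0353 1/|dy|=3.8637
    cross x-line → (1,5), t=0.6315
    cross x-line → (0,5), t=1.6668 (wall)
  → r_1 = 1.6668
beam 2: φ=0°, α=240°
  d=(-0.5000,-0.8660)  start (2,5)  tX=1.2200 tY=0.7852  stride 1/|dx|=2.0000 1/|dy|=1.1547
    cross y-line → (2,4), t=0.7852
    cross x-line → (1,4), t=1.2200
    cross y-line → (1,3), t=1.9399
    cross y-line → (1,2), t=3.0946 (wall)
  → r_2 = 3.0946
beam 3: φ=45°, α=285°
  d=(0.2588,-0.9659)  start (2,5)  tX=1.5068 tY=0.7040  stride 1/|dx|=3.8637 1/|dy|=1.0353
    cross y-line → (2,4), t=0.7040
    cross x-line → (3,4), t=1.5068
    cross y-line → (3,3), t=1.7393 (wall)
  → r_3 = 1.7393

ranges = [1.6668, 3.0946, 1.7393]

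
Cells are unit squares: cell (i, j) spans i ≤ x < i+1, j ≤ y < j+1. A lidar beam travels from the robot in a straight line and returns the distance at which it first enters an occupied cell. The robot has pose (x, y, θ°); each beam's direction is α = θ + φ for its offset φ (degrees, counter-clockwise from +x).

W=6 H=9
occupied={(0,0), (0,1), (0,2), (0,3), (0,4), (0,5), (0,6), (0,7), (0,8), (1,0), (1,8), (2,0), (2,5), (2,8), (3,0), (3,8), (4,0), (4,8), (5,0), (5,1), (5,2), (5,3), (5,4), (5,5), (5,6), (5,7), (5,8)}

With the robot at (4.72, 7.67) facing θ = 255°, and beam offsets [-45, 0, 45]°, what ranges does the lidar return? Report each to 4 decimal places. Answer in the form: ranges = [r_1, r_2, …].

ranges = [4.2955, 6.9053, 0.5600]

beam 1: φ=-45°, α=210°
  d=(-0.8660,-0.5000)  start (4,7)  tX=0.8314 tY=1.3400  stride 1/|dx|=1.1547 1/|dy|=2.0000
    cross x-line → (3,7), t=0.8314
    cross y-line → (3,6), t=1.3400
    cross x-line → (2,6), t=1.9861
    cross x-line → (1,6), t=3.1408
    cross y-line → (1,5), t=3.3400
    cross x-line → (0,5), t=4.2955 (wall)
  → r_1 = 4.2955
beam 2: φ=0°, α=255°
  d=(-0.2588,-0.9659)  start (4,7)  tX=2.7819 tY=0.6936  stride 1/|dx|=3.8637 1/|dy|=1.0353
    cross y-line → (4,6), t=0.6936
    cross y-line → (4,5), t=1.7289
    cross y-line → (4,4), t=2.7642
    cross x-line → (3,4), t=2.7819
    cross y-line → (3,3), t=3.7995
    cross y-line → (3,2), t=4.8347
    cross y-line → (3,1), t=5.8700
    cross x-line → (2,1), t=6.6456
    cross y-line → (2,0), t=6.9053 (wall)
  → r_2 = 6.9053
beam 3: φ=45°, α=300°
  d=(0.5000,-0.8660)  start (4,7)  tX=0.5600 tY=0.7736  stride 1/|dx|=2.0000 1/|dy|=1.1547
    cross x-line → (5,7), t=0.5600 (wall)
  → r_3 = 0.5600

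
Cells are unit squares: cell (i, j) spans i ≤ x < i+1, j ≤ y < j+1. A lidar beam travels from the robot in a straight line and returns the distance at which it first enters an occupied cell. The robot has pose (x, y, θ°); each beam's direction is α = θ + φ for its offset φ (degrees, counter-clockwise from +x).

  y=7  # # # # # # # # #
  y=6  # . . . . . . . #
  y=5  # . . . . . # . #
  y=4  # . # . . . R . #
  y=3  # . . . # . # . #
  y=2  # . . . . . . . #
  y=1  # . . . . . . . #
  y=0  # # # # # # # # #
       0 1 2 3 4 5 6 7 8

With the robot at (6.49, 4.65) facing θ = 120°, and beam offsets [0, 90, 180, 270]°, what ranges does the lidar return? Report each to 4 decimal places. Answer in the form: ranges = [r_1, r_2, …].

beam 1: φ=0°, α=120°
  d=(-0.5000,0.8660)  start (6,4)  tX=0.9800 tY=0.4041  stride 1/|dx|=2.0000 1/|dy|=1.1547
    cross y-line → (6,5), t=0.4041 (wall)
  → r_1 = 0.4041
beam 2: φ=90°, α=210°
  d=(-0.8660,-0.5000)  start (6,4)  tX=0.5658 tY=1.3000  stride 1/|dx|=1.1547 1/|dy|=2.0000
    cross x-line → (5,4), t=0.5658
    cross y-line → (5,3), t=1.3000
    cross x-line → (4,3), t=1.7205 (wall)
  → r_2 = 1.7205
beam 3: φ=180°, α=300°
  d=(0.5000,-0.8660)  start (6,4)  tX=1.0200 tY=0.7506  stride 1/|dx|=2.0000 1/|dy|=1.1547
    cross y-line → (6,3), t=0.7506 (wall)
  → r_3 = 0.7506
beam 4: φ=270°, α=30°
  d=(0.8660,0.5000)  start (6,4)  tX=0.5889 tY=0.7000  stride 1/|dx|=1.1547 1/|dy|=2.0000
    cross x-line → (7,4), t=0.5889
    cross y-line → (7,5), t=0.7000
    cross x-line → (8,5), t=1.7436 (wall)
  → r_4 = 1.7436

ranges = [0.4041, 1.7205, 0.7506, 1.7436]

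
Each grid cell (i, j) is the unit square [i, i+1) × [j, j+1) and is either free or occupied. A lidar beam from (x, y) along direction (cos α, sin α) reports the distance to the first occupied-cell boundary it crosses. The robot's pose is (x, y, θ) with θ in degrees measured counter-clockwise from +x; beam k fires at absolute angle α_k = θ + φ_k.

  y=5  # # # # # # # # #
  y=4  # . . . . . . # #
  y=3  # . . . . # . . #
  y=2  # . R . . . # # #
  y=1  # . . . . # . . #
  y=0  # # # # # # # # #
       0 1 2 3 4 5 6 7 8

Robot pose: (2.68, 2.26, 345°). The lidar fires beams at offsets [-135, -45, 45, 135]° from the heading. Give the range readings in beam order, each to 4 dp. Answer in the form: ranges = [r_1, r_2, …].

ranges = [1.9399, 1.4549, 2.6789, 3.1639]

beam 1: φ=-135°, α=210°
  cosα=-0.8660 sinα=-0.5000 | (2,2) | tMaxX 0.7852 tMaxY 0.5200 | tΔX 1.1547 tΔY 2.0000
    t=0.5200 [y] (2,1)
    t=0.7852 [x] (1,1)
    t=1.9399 [x] (0,1) — stop
  → r_1 = 1.9399
beam 2: φ=-45°, α=300°
  cosα=0.5000 sinα=-0.8660 | (2,2) | tMaxX 0.6400 tMaxY 0.3002 | tΔX 2.0000 tΔY 1.1547
    t=0.3002 [y] (2,1)
    t=0.6400 [x] (3,1)
    t=1.4549 [y] (3,0) — stop
  → r_2 = 1.4549
beam 3: φ=45°, α=30°
  cosα=0.8660 sinα=0.5000 | (2,2) | tMaxX 0.3695 tMaxY 1.4800 | tΔX 1.1547 tΔY 2.0000
    t=0.3695 [x] (3,2)
    t=1.4800 [y] (3,3)
    t=1.5242 [x] (4,3)
    t=2.6789 [x] (5,3) — stop
  → r_3 = 2.6789
beam 4: φ=135°, α=120°
  cosα=-0.5000 sinα=0.8660 | (2,2) | tMaxX 1.3600 tMaxY 0.8545 | tΔX 2.0000 tΔY 1.1547
    t=0.8545 [y] (2,3)
    t=1.3600 [x] (1,3)
    t=2.0092 [y] (1,4)
    t=3.1639 [y] (1,5) — stop
  → r_4 = 3.1639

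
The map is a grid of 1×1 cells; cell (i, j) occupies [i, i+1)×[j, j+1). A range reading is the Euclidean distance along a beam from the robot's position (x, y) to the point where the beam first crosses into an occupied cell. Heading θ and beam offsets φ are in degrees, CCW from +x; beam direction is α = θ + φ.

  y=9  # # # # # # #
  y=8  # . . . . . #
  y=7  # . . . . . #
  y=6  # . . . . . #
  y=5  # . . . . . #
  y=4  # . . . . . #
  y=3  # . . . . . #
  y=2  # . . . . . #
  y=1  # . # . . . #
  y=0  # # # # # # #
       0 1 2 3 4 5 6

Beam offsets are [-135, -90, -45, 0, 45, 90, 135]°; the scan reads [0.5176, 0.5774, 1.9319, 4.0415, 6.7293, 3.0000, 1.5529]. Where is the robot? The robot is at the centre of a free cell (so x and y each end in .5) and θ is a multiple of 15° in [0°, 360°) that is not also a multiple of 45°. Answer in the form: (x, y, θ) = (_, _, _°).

(x, y, θ) = (4.5, 8.5, 210°)

The pose lattice has 39·16 = 624 candidates. Test each by forward raycasting.
  (2.5, 7.5, 120°): beam 1 = 3.6235 ≠ 0.5176 ✗
  (4.5, 2.5, 330°): beam 1 = 1.9319 ≠ 0.5176 ✗
  (3.5, 6.5, 255°): beam 1 = 2.8868 ≠ 0.5176 ✗
  (5.5, 4.5, 330°): beam 1 = 4.6587 ≠ 0.5176 ✗
  (3.5, 5.5, 240°): beam 1 = 3.6235 ≠ 0.5176 ✗
  …
  (4.5, 8.5, 210°): r_1=0.5176, r_2=0.5774, r_3=1.9319, r_4=4.0415, r_5=6.7293, r_6=3.0000, r_7=1.5529 — all match ✓
Unique over the lattice → pose = (4.5, 8.5, 210°).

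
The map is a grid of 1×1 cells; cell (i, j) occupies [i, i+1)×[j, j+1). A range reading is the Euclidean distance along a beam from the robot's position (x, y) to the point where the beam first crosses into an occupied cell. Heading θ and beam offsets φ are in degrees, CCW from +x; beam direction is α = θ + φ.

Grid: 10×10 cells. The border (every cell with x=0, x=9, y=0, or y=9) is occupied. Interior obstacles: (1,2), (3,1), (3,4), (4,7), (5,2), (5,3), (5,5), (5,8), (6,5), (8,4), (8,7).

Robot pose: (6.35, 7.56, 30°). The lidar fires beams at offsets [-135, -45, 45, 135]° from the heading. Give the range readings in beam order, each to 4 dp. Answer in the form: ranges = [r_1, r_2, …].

beam 1: φ=-135°, α=255°
  cosα=-0.2588 sinα=-0.9659 | (6,7) | tMaxX 1.3523 tMaxY 0.5798 | tΔX 3.8637 tΔY 1.0353
    t=0.5798 [y] (6,6)
    t=1.3523 [x] (5,6)
    t=1.6150 [y] (5,5) — stop
  → r_1 = 1.6150
beam 2: φ=-45°, α=345°
  cosα=0.9659 sinα=-0.2588 | (6,7) | tMaxX 0.6729 tMaxY 2.1637 | tΔX 1.0353 tΔY 3.8637
    t=0.6729 [x] (7,7)
    t=1.7082 [x] (8,7) — stop
  → r_2 = 1.7082
beam 3: φ=45°, α=75°
  cosα=0.2588 sinα=0.9659 | (6,7) | tMaxX 2.5114 tMaxY 0.4555 | tΔX 3.8637 tΔY 1.0353
    t=0.4555 [y] (6,8)
    t=1.4908 [y] (6,9) — stop
  → r_3 = 1.4908
beam 4: φ=135°, α=165°
  cosα=-0.9659 sinα=0.2588 | (6,7) | tMaxX 0.3623 tMaxY 1.7000 | tΔX 1.0353 tΔY 3.8637
    t=0.3623 [x] (5,7)
    t=1.3976 [x] (4,7) — stop
  → r_4 = 1.3976

ranges = [1.6150, 1.7082, 1.4908, 1.3976]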